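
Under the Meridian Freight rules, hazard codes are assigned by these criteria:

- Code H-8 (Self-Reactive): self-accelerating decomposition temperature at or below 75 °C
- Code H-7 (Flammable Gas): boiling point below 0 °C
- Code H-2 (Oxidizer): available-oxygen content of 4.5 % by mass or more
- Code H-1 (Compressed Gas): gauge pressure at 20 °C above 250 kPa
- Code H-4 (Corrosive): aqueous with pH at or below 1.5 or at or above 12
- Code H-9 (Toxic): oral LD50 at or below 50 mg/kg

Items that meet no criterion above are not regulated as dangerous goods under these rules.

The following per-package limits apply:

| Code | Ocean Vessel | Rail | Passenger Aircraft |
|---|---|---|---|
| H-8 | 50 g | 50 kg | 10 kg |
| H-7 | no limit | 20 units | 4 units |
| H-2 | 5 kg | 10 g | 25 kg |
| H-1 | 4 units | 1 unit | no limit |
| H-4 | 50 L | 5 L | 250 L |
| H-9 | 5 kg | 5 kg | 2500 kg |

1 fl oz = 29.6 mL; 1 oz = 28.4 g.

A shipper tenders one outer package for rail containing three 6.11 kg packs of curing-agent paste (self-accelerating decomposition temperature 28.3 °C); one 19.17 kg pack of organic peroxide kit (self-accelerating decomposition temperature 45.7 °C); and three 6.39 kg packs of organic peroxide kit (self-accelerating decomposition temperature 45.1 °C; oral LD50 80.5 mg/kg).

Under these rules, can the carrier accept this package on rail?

With self-accelerating decomposition temperature 28.3 °C (≤ 75 °C), the curing-agent paste falls in Code H-8.
Organic peroxide kit: self-accelerating decomposition temperature 45.7 °C ≤ 75 °C → Code H-8 (Self-Reactive).
Organic peroxide kit: self-accelerating decomposition temperature 45.1 °C ≤ 75 °C → Code H-8 (Self-Reactive).
Code H-8 net quantity: (three 6.11 kg packs = 18.33 kg) + 19.17 kg + (three 6.39 kg packs = 19.17 kg) = 56.67 kg.
That exceeds the Code H-8 rail limit of 50 kg.

No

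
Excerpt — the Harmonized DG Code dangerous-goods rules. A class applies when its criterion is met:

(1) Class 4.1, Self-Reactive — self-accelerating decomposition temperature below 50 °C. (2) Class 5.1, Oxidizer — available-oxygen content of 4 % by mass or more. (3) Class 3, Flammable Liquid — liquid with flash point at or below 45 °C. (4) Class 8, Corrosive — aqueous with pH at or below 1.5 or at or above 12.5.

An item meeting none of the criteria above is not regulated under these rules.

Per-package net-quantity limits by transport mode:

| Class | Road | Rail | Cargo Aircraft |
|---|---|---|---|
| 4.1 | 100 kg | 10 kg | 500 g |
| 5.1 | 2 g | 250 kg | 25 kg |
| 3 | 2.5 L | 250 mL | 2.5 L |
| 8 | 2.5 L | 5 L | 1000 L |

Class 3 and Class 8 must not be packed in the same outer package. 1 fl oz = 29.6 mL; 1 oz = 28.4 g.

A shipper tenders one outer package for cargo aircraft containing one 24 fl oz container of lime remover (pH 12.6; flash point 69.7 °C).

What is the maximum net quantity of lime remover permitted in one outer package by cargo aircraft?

1000 L

pH 12.6 meets the Class 8 criterion (Corrosive), so the lime remover is Class 8.
The cargo aircraft limit for Class 8 is 1000 L.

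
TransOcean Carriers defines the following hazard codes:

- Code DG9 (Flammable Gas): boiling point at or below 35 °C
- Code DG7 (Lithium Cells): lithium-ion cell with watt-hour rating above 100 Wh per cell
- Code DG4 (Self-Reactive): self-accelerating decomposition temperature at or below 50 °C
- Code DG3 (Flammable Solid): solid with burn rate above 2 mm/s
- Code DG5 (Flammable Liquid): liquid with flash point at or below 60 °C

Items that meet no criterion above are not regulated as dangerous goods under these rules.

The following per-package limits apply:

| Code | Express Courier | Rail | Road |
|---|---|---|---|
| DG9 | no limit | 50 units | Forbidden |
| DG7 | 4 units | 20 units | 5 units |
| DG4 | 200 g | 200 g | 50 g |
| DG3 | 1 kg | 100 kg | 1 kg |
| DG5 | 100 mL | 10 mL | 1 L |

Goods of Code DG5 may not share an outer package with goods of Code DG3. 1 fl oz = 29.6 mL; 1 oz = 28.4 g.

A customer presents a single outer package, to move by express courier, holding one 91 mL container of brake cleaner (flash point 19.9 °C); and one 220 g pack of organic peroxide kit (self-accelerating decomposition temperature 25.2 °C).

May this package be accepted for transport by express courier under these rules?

Brake cleaner: flash point 19.9 °C ≤ 60 °C → Code DG5 (Flammable Liquid).
The organic peroxide kit has self-accelerating decomposition temperature 25.2 °C, which is ≤ 50 °C, so it is Code DG4 (Self-Reactive).
Code DG5 quantity: 91 mL.
That is within the Code DG5 express courier limit of 100 mL.
Code DG4 quantity: 220 g.
220 g exceeds the express courier limit of 200 g for Code DG4.
The segregation rule (Code DG5 with Code DG3) does not apply to Code DG5 with Code DG4.

No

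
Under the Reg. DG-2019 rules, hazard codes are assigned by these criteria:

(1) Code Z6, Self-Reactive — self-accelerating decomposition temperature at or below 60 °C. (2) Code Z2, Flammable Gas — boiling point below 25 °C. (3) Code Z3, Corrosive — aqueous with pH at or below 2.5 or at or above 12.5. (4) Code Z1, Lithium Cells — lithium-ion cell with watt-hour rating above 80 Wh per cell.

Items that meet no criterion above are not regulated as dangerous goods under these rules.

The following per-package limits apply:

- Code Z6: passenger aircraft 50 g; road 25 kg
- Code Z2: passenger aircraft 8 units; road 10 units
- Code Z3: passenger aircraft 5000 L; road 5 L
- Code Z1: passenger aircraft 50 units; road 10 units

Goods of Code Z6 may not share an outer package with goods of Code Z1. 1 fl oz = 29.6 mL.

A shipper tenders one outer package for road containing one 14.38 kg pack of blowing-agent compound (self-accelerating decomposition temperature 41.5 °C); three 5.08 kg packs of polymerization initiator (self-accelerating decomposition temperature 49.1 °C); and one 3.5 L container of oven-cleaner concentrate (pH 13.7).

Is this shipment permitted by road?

No

The blowing-agent compound has self-accelerating decomposition temperature 41.5 °C, which is ≤ 60 °C, so it is Code Z6 (Self-Reactive).
With self-accelerating decomposition temperature 49.1 °C (≤ 60 °C), the polymerization initiator falls in Code Z6.
The oven-cleaner concentrate has pH 13.7, which is ≥ 12.5, so it is Code Z3 (Corrosive).
Code Z6 net quantity: 14.38 kg + (three 5.08 kg packs = 15.24 kg) = 29.62 kg.
29.62 kg exceeds the road limit of 25 kg for Code Z6.
Code Z3 quantity: 3.5 L.
3.5 L is within the road limit of 5 L for Code Z3.
The segregation rule (Code Z6 with Code Z1) does not apply to Code Z6 with Code Z3.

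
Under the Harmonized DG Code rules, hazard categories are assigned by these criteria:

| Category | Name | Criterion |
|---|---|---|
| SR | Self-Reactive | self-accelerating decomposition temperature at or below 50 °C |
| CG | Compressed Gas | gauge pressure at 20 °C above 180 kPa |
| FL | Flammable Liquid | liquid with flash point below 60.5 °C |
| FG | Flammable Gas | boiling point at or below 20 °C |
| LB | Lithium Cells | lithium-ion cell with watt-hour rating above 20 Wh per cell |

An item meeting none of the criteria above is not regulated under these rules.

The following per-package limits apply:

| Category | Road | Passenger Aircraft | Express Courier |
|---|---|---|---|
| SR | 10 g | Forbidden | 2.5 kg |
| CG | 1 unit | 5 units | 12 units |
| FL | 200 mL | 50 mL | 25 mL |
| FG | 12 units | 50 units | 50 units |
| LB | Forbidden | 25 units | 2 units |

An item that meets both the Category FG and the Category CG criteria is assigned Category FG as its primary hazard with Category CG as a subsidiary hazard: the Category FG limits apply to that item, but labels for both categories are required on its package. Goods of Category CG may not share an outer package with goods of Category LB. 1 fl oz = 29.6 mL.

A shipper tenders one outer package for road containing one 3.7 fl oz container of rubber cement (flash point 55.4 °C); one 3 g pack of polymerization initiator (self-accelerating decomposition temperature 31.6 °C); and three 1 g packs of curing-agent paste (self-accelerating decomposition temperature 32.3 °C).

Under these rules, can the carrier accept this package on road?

Yes

Rubber cement: flash point 55.4 °C < 60.5 °C → Category FL (Flammable Liquid).
The polymerization initiator has self-accelerating decomposition temperature 31.6 °C, which is ≤ 50 °C, so it is Category SR (Self-Reactive).
Self-accelerating decomposition temperature 32.3 °C meets the Category SR criterion (Self-Reactive), so the curing-agent paste is Category SR.
Category SR net quantity: 3 g + (three 1 g packs = 3 g) = 6 g.
6 g ≤ 10 g (road limit, Category SR) — within limit.
Category FL quantity: one 3.7 fl oz container = 109.52 mL.
109.52 mL is within the road limit of 200 mL for Category FL.
The segregation rule (Category CG with Category LB) does not apply to Category SR with Category FL.
Every hazard category is within its road limit and no segregation rule is violated.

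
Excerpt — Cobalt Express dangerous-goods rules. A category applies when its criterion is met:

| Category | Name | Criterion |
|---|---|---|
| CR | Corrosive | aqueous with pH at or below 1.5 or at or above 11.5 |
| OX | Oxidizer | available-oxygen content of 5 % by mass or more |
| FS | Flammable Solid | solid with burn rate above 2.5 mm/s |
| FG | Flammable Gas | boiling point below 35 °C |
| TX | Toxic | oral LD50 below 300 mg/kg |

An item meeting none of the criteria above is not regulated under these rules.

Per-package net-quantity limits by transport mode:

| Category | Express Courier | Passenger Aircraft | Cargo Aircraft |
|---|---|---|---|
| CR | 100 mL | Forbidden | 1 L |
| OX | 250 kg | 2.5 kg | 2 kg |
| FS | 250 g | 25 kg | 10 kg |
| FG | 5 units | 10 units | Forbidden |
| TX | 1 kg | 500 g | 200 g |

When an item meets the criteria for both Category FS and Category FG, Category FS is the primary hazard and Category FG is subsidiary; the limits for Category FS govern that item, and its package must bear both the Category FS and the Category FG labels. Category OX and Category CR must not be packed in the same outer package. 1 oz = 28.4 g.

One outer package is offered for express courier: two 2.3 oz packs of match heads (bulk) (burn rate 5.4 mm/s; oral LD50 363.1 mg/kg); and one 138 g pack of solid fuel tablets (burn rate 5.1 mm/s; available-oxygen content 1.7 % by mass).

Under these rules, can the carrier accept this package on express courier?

No

Match heads (bulk): burn rate 5.4 mm/s > 2.5 mm/s → Category FS (Flammable Solid).
The solid fuel tablets have burn rate 5.1 mm/s, which is > 2.5 mm/s, so they are Category FS (Flammable Solid).
Category FS net quantity: (two 2.3 oz packs = 130.64 g) + 138 g = 268.64 g.
268.64 g exceeds the express courier limit of 250 g for Category FS.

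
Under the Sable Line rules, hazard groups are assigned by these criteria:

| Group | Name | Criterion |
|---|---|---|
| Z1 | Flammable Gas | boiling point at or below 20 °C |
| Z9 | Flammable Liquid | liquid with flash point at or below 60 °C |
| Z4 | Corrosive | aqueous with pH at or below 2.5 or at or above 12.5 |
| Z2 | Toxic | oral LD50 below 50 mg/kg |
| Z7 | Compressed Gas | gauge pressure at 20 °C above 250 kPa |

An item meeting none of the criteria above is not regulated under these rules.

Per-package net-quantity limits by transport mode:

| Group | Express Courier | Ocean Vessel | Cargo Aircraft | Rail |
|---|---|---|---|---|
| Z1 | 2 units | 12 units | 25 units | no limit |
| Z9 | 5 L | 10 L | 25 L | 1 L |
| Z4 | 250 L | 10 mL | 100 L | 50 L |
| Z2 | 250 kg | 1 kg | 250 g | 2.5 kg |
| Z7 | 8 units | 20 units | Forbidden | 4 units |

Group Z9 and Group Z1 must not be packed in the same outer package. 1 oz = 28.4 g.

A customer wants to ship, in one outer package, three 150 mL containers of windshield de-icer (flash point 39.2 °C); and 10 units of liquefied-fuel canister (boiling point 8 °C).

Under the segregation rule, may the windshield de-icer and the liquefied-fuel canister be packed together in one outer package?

Windshield de-icer: flash point 39.2 °C ≤ 60 °C → Group Z9 (Flammable Liquid).
The liquefied-fuel canister has boiling point 8 °C, which is ≤ 20 °C, so it is Group Z1 (Flammable Gas).
Group Z9 and Group Z1 may not share an outer package.

No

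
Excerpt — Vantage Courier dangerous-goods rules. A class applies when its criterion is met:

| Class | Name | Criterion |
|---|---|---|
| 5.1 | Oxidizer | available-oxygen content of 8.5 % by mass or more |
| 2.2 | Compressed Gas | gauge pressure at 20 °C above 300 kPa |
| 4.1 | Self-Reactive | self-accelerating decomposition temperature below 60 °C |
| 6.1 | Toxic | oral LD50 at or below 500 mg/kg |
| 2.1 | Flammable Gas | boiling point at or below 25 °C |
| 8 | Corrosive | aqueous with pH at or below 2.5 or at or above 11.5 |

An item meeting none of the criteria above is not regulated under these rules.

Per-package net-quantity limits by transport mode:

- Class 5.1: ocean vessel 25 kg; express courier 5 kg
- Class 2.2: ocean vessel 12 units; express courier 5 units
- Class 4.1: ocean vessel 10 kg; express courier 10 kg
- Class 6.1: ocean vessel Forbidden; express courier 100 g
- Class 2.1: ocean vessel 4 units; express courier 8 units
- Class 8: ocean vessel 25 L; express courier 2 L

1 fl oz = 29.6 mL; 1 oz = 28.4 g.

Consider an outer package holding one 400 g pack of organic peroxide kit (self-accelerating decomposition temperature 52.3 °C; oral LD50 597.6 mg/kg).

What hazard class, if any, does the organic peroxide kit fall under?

Organic peroxide kit: self-accelerating decomposition temperature 52.3 °C < 60 °C → Class 4.1 (Self-Reactive).

Class 4.1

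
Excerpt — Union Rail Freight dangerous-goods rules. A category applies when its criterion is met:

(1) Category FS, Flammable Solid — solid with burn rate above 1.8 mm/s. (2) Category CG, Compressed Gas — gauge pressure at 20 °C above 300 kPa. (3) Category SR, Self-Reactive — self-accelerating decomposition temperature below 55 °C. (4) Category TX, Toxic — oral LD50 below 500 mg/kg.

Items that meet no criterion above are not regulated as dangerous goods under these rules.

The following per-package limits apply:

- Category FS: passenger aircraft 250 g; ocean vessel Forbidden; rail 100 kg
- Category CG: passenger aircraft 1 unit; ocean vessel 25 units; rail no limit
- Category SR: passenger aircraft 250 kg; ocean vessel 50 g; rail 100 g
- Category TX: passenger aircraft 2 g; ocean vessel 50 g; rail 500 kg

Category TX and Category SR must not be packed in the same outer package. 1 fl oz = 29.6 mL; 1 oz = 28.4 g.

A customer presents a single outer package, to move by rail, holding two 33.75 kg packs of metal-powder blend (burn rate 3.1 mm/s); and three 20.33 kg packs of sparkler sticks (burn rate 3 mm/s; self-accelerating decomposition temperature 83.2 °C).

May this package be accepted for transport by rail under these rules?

No

Burn rate 3.1 mm/s meets the Category FS criterion (Flammable Solid), so the metal-powder blend is Category FS.
Burn rate 3 mm/s meets the Category FS criterion (Flammable Solid), so the sparkler sticks are Category FS.
Total Category FS: (two 33.75 kg packs = 67.5 kg) + (three 20.33 kg packs = 60.99 kg) = 128.49 kg.
128.49 kg > 100 kg (rail limit, Category FS) — over the limit.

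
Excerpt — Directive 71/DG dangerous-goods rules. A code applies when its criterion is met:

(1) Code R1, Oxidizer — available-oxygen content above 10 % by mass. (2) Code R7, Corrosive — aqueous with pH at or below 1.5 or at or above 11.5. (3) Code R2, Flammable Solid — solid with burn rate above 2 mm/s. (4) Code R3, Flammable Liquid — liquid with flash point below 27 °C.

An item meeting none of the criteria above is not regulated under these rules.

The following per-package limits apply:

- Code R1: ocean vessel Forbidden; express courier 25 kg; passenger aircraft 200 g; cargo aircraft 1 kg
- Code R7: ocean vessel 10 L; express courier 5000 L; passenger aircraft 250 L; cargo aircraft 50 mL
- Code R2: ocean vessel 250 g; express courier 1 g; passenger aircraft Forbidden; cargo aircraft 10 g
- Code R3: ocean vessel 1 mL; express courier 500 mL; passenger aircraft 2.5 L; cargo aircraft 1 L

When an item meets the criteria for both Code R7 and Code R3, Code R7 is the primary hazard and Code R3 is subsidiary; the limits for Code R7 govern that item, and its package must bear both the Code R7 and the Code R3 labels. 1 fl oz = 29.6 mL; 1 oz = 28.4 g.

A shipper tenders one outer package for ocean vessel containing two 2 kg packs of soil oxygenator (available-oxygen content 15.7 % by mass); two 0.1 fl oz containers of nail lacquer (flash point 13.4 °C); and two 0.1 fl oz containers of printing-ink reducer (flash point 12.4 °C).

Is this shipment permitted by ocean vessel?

With available-oxygen content 15.7 % by mass (> 10 % by mass), the soil oxygenator falls in Code R1.
The nail lacquer has flash point 13.4 °C, which is < 27 °C, so it is Code R3 (Flammable Liquid).
With flash point 12.4 °C (< 27 °C), the printing-ink reducer falls in Code R3.
Total Code R3: (two 0.1 fl oz containers = 5.92 mL) + (two 0.1 fl oz containers = 5.92 mL) = 11.84 mL.
That exceeds the Code R3 ocean vessel limit of 1 mL.
Code R1 quantity: two 2 kg packs = 4 kg.
Code R1 is Forbidden by ocean vessel.

No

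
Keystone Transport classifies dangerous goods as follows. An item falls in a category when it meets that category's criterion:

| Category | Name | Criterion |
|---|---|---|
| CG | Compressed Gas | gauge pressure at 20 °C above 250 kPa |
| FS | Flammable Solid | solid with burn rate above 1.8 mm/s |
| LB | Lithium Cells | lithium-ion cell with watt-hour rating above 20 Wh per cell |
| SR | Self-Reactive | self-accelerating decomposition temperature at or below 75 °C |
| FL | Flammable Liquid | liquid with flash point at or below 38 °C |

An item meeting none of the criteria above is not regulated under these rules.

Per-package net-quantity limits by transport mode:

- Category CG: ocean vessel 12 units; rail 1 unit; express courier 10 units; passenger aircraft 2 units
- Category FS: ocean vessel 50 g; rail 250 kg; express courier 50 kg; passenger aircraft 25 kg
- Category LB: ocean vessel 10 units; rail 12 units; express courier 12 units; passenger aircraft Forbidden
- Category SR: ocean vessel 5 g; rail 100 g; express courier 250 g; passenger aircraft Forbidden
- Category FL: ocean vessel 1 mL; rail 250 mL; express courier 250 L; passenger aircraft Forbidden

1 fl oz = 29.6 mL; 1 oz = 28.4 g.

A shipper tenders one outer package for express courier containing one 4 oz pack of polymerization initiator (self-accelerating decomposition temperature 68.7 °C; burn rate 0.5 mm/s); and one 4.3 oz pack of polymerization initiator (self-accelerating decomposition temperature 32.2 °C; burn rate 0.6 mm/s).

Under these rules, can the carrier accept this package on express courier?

With self-accelerating decomposition temperature 68.7 °C (≤ 75 °C), the polymerization initiator falls in Category SR.
Self-accelerating decomposition temperature 32.2 °C meets the Category SR criterion (Self-Reactive), so the polymerization initiator is Category SR.
Category SR net quantity: (one 4 oz pack = 113.6 g) + (one 4.3 oz pack = 122.12 g) = 235.72 g.
That is within the Category SR express courier limit of 250 g.

Yes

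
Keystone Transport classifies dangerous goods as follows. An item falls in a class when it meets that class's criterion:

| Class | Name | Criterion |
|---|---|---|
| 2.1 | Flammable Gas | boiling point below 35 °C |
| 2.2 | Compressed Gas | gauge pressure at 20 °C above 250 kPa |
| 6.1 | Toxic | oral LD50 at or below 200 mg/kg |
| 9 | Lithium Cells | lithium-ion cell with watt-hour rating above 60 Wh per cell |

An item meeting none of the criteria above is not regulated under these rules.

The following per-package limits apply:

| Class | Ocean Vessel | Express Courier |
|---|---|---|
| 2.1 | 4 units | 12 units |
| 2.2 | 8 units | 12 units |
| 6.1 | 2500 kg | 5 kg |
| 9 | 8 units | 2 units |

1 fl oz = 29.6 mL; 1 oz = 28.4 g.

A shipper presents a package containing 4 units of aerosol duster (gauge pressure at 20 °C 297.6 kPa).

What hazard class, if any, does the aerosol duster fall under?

With gauge pressure at 20 °C 297.6 kPa (> 250 kPa), the aerosol duster falls in Class 2.2.

Class 2.2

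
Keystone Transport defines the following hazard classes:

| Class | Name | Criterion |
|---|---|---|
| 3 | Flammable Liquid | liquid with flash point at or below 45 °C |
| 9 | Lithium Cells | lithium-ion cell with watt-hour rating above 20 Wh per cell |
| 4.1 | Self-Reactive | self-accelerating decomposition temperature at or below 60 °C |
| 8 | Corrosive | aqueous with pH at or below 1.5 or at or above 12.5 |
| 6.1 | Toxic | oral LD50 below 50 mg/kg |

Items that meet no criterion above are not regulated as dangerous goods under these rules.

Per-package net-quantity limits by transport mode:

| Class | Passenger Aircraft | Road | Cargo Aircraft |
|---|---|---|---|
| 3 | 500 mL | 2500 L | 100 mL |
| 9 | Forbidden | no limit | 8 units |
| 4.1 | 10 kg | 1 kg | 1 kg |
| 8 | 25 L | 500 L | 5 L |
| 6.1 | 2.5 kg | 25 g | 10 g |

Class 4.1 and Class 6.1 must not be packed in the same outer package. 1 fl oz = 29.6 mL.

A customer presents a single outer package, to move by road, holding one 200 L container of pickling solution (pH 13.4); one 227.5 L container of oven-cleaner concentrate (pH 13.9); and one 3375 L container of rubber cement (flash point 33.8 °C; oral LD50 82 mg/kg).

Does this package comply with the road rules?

No

The pickling solution has pH 13.4, which is ≥ 12.5, so it is Class 8 (Corrosive).
Oven-cleaner concentrate: pH 13.9 ≥ 12.5 → Class 8 (Corrosive).
Rubber cement: flash point 33.8 °C ≤ 45 °C → Class 3 (Flammable Liquid).
Class 3 quantity: 3375 L.
3375 L > 2500 L (road limit, Class 3) — over the limit.
Total Class 8: 200 L + 227.5 L = 427.5 L.
427.5 L is within the road limit of 500 L for Class 8.
The segregation rule (Class 4.1 with Class 6.1) does not apply to Class 3 with Class 8.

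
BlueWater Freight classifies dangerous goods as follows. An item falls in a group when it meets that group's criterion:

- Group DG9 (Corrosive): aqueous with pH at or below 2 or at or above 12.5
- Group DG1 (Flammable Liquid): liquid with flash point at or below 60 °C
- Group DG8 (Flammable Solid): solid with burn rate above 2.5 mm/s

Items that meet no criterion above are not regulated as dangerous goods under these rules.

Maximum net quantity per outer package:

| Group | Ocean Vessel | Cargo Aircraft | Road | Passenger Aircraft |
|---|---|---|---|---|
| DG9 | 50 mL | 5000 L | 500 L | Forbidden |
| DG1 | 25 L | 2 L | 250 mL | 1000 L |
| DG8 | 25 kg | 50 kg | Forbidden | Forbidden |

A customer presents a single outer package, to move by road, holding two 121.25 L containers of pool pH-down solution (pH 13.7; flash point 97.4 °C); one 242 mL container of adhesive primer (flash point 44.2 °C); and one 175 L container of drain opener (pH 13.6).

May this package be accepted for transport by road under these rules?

Yes

The pool pH-down solution has pH 13.7, which is ≥ 12.5, so it is Group DG9 (Corrosive).
Flash point 44.2 °C meets the Group DG1 criterion (Flammable Liquid), so the adhesive primer is Group DG1.
pH 13.6 meets the Group DG9 criterion (Corrosive), so the drain opener is Group DG9.
Group DG9 net quantity: (two 121.25 L containers = 242.5 L) + 175 L = 417.5 L.
417.5 L is within the road limit of 500 L for Group DG9.
Group DG1 quantity: 242 mL.
242 mL is within the road limit of 250 mL for Group DG1.
Every hazard group is within its road limit and no segregation rule is violated.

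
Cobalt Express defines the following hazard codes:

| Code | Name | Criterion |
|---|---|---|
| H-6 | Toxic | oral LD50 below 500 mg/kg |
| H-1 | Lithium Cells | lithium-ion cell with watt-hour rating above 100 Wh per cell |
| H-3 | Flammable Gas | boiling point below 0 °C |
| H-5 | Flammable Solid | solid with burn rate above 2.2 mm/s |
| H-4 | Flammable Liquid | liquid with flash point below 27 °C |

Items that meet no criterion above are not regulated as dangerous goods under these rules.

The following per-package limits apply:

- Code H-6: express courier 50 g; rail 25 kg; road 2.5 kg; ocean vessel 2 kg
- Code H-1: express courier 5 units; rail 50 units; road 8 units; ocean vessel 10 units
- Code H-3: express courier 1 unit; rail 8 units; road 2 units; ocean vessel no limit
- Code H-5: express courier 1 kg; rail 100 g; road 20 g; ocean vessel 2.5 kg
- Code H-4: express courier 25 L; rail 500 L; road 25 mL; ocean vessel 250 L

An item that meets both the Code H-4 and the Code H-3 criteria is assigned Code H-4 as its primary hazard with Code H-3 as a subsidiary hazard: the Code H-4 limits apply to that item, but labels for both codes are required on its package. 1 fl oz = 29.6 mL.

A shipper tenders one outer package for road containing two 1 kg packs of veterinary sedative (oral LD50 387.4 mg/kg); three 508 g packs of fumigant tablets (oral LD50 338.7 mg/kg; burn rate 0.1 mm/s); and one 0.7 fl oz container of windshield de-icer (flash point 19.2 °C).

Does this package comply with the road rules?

No

Veterinary sedative: oral LD50 387.4 mg/kg < 500 mg/kg → Code H-6 (Toxic).
Fumigant tablets: oral LD50 338.7 mg/kg < 500 mg/kg → Code H-6 (Toxic).
With flash point 19.2 °C (< 27 °C), the windshield de-icer falls in Code H-4.
Total Code H-6: (two 1 kg packs = 2 kg) + (three 508 g packs = 1.524 kg) = 3.524 kg.
That exceeds the Code H-6 road limit of 2.5 kg.
Code H-4 quantity: one 0.7 fl oz container = 20.72 mL.
That is within the Code H-4 road limit of 25 mL.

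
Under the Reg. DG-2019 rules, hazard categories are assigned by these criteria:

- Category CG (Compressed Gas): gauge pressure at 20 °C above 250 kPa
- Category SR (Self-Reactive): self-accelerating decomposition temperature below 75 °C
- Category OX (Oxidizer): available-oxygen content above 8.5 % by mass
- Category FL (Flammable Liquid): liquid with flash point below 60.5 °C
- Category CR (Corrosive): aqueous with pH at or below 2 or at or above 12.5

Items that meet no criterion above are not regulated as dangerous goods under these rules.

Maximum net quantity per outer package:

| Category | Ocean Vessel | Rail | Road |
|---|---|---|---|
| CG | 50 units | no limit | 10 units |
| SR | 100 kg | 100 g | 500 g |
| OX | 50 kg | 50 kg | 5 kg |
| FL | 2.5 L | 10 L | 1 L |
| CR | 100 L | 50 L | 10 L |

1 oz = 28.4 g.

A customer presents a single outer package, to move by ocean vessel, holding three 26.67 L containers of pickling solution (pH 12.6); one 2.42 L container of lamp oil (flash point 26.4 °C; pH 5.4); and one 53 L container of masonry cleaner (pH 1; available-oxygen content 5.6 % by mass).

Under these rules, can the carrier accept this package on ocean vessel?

No

Pickling solution: pH 12.6 ≥ 12.5 → Category CR (Corrosive).
Lamp oil: flash point 26.4 °C < 60.5 °C → Category FL (Flammable Liquid).
With pH 1 (≤ 2), the masonry cleaner falls in Category CR.
Total Category CR: (three 26.67 L containers = 80.01 L) + 53 L = 133.01 L.
133.01 L > 100 L (ocean vessel limit, Category CR) — over the limit.
Category FL quantity: 2.42 L.
2.42 L ≤ 2.5 L (ocean vessel limit, Category FL) — within limit.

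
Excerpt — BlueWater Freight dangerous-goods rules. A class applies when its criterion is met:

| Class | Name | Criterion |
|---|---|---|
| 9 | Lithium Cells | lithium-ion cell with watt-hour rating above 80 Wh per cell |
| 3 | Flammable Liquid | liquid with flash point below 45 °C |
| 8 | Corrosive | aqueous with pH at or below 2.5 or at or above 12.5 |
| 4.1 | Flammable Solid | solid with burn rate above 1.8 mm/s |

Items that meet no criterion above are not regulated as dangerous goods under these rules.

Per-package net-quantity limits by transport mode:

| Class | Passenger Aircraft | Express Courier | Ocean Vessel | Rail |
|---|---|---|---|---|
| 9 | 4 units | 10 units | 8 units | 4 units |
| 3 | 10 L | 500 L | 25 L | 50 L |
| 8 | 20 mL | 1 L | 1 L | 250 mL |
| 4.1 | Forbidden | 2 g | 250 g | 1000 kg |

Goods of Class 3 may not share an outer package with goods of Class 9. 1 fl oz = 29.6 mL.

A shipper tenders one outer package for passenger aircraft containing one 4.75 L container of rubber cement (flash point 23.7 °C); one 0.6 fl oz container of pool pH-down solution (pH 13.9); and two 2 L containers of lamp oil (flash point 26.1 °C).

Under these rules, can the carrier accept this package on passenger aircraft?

Yes

With flash point 23.7 °C (< 45 °C), the rubber cement falls in Class 3.
pH 13.9 meets the Class 8 criterion (Corrosive), so the pool pH-down solution is Class 8.
With flash point 26.1 °C (< 45 °C), the lamp oil falls in Class 3.
Total Class 3: 4.75 L + (two 2 L containers = 4 L) = 8.75 L.
8.75 L ≤ 10 L (passenger aircraft limit, Class 3) — within limit.
Class 8 quantity: one 0.6 fl oz container = 17.76 mL.
17.76 mL ≤ 20 mL (passenger aircraft limit, Class 8) — within limit.
The segregation rule (Class 3 with Class 9) does not apply to Class 3 with Class 8.
Every hazard class is within its passenger aircraft limit and no segregation rule is violated.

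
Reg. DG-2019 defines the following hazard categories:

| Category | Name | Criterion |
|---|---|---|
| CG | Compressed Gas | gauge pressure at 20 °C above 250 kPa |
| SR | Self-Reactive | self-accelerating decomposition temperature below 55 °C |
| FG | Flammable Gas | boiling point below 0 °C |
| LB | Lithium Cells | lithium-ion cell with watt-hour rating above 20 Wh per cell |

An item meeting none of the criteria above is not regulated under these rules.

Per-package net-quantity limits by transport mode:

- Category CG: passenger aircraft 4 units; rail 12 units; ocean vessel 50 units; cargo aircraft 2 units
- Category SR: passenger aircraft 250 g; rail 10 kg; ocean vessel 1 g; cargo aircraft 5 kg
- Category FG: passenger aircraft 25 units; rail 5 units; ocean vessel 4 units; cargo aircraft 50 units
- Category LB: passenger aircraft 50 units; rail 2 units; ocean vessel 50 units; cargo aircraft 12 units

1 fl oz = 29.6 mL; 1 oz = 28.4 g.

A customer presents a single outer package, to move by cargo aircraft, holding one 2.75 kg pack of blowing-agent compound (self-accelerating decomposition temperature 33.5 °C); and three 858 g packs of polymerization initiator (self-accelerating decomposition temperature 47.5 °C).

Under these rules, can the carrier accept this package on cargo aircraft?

Self-accelerating decomposition temperature 33.5 °C meets the Category SR criterion (Self-Reactive), so the blowing-agent compound is Category SR.
With self-accelerating decomposition temperature 47.5 °C (< 55 °C), the polymerization initiator falls in Category SR.
Category SR net quantity: 2.75 kg + (three 858 g packs = 2.574 kg) = 5.324 kg.
That exceeds the Category SR cargo aircraft limit of 5 kg.

No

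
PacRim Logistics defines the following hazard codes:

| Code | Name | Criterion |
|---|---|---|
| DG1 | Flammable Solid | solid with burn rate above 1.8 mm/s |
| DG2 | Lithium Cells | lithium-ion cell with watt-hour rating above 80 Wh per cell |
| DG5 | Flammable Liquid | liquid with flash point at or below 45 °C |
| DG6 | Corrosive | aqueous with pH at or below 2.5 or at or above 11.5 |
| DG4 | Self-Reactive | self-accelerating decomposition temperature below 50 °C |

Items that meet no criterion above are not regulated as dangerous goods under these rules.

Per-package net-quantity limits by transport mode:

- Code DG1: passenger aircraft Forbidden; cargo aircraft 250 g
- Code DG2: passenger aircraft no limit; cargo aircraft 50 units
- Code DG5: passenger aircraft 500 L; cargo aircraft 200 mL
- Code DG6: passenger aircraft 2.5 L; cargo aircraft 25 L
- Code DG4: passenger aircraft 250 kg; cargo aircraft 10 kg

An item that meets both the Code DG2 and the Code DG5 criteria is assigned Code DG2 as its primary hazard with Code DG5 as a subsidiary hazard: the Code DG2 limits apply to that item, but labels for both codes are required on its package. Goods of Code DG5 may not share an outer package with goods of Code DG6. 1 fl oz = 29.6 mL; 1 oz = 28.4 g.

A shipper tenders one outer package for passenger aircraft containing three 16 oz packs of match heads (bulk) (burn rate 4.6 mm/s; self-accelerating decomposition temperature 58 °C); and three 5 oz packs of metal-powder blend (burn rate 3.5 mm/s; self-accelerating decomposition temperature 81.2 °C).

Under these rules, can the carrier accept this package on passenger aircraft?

No

Burn rate 4.6 mm/s meets the Code DG1 criterion (Flammable Solid), so the match heads (bulk) are Code DG1.
Burn rate 3.5 mm/s meets the Code DG1 criterion (Flammable Solid), so the metal-powder blend is Code DG1.
Total Code DG1: (three 16 oz packs = 1363.2 g) + (three 5 oz packs = 426 g) = 1789.2 g.
Code DG1 is Forbidden by passenger aircraft.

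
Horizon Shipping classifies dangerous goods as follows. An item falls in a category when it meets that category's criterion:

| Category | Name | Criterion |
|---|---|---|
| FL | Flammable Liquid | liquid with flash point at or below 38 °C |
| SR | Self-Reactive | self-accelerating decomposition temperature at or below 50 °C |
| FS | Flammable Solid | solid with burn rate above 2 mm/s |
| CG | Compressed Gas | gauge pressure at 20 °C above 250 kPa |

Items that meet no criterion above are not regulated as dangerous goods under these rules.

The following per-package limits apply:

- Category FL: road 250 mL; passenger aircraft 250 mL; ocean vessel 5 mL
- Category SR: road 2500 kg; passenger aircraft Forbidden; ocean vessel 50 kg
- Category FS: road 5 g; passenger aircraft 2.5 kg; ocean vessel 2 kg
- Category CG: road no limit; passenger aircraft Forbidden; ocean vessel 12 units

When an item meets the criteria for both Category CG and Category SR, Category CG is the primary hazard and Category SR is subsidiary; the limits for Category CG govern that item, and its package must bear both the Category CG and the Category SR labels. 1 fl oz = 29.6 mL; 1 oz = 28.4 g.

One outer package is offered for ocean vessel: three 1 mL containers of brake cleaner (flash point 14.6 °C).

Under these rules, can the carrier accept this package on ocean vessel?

Yes

Flash point 14.6 °C meets the Category FL criterion (Flammable Liquid), so the brake cleaner is Category FL.
Category FL quantity: three 1 mL containers = 3 mL.
That is within the Category FL ocean vessel limit of 5 mL.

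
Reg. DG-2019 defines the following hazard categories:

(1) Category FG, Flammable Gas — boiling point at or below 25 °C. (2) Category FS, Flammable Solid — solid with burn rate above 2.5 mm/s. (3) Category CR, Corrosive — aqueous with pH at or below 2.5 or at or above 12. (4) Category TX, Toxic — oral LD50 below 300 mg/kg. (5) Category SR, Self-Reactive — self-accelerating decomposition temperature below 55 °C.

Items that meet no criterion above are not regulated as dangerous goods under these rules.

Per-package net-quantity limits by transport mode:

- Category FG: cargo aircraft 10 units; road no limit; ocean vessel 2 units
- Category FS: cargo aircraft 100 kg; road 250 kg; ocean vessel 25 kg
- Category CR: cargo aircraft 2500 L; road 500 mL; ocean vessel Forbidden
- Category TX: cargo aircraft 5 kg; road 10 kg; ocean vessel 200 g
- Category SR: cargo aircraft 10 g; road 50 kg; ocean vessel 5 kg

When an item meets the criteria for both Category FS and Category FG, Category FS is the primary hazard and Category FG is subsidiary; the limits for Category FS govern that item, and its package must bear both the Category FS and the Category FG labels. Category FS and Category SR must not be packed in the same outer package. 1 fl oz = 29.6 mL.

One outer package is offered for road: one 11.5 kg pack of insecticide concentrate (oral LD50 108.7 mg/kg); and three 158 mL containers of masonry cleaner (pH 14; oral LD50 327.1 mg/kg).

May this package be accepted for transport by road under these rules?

No

The insecticide concentrate has oral LD50 108.7 mg/kg, which is < 300 mg/kg, so it is Category TX (Toxic).
The masonry cleaner has pH 14, which is ≥ 12, so it is Category CR (Corrosive).
Category CR quantity: three 158 mL containers = 474 mL.
That is within the Category CR road limit of 500 mL.
Category TX quantity: 11.5 kg.
11.5 kg > 10 kg (road limit, Category TX) — over the limit.
The segregation rule (Category FS with Category SR) does not apply to Category CR with Category TX.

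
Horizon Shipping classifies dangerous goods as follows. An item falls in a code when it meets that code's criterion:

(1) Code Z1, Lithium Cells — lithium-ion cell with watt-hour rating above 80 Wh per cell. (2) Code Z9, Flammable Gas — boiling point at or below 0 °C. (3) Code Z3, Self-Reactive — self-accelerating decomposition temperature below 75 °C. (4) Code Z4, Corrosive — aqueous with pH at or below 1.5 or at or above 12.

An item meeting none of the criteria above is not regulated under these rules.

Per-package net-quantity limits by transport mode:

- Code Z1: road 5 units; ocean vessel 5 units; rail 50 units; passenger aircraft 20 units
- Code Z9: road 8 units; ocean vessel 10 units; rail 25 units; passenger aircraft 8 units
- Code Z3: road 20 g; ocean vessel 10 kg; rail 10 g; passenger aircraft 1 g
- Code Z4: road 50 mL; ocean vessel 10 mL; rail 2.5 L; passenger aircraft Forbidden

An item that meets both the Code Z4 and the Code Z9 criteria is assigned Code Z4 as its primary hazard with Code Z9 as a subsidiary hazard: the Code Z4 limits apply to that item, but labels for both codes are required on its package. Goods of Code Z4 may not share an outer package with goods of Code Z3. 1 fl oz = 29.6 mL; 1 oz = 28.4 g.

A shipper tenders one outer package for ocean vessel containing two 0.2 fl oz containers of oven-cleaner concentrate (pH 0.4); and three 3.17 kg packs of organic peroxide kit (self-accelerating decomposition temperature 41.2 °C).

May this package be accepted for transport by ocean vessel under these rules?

No

With pH 0.4 (≤ 1.5), the oven-cleaner concentrate falls in Code Z4.
Self-accelerating decomposition temperature 41.2 °C meets the Code Z3 criterion (Self-Reactive), so the organic peroxide kit is Code Z3.
Code Z4 quantity: two 0.2 fl oz containers = 11.84 mL.
11.84 mL exceeds the ocean vessel limit of 10 mL for Code Z4.
Code Z3 quantity: three 3.17 kg packs = 9.51 kg.
9.51 kg ≤ 10 kg (ocean vessel limit, Code Z3) — within limit.
Code Z4 and Code Z3 may not share an outer package.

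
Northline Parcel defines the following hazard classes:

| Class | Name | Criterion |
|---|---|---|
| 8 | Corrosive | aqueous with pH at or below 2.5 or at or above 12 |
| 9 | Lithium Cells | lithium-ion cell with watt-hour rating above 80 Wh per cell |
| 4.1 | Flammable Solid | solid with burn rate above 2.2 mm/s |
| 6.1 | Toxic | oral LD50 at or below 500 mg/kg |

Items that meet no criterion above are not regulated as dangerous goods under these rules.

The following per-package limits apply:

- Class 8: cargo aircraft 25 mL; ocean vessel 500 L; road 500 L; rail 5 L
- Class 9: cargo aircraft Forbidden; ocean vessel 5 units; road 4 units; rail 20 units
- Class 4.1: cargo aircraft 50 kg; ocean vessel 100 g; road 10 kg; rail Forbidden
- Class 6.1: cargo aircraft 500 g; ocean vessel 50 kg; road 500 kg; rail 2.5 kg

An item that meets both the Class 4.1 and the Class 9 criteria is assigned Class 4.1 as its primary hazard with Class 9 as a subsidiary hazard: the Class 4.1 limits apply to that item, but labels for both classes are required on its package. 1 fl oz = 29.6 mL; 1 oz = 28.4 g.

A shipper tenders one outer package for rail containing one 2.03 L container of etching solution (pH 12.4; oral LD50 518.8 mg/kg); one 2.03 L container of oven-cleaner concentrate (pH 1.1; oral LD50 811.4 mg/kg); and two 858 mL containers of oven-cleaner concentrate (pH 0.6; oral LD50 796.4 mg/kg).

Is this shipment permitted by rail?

No

Etching solution: pH 12.4 ≥ 12 → Class 8 (Corrosive).
The oven-cleaner concentrate has pH 1.1, which is ≤ 2.5, so it is Class 8 (Corrosive).
With pH 0.6 (≤ 2.5), the oven-cleaner concentrate falls in Class 8.
Class 8 net quantity: 2.03 L + 2.03 L + (two 858 mL containers = 1.716 L) = 5.776 L.
5.776 L > 5 L (rail limit, Class 8) — over the limit.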